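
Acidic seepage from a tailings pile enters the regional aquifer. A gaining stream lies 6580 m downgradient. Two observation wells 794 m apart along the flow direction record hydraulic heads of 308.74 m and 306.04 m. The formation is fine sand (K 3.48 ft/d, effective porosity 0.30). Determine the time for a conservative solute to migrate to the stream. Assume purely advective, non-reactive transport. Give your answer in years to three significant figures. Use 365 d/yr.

1500 years

Hydraulic gradient i = (308.74 − 306.04) / 794 = 2.70 / 794 = 0.003401
K = 3.48 ft/d × 0.3048 = 1.061 m/d
q = Ki = 1.061 × 0.003401 = 0.003607 m/d
v_s = q/n_e = 0.003607/0.30 = 0.01202 m/d
t = L / v = 6580 / 0.01202 = 547300 d
   = 547300 / 365 = 1500 yr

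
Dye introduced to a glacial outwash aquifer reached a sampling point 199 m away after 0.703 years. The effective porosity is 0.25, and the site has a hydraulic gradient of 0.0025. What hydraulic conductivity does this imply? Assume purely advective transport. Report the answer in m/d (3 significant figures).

t = 0.703 years = 256.6 d
v = L / t = 199 / 256.6 = 0.7755 m/d
K = v · n / i = 0.7755 × 0.25 / 0.0025 = 77.6 m/d

77.6 m/d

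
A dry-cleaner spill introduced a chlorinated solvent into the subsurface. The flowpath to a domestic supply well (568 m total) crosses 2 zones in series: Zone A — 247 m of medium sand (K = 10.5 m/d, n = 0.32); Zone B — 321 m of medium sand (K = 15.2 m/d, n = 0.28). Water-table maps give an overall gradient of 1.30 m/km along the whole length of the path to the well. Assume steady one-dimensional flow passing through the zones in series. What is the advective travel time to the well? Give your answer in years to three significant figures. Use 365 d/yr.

28.0 years

Continuity: the same q passes through each zone, so ΔH = q·Σ(L_j/K_j) — the zones act as resistances in series.
Σ(L/K) = 247/10.5 + 321/15.2 = 23.52 + 21.12 = 44.64 d
K_eq = L_total / Σ(L/K) = 568 / 44.64 = 12.72 m/d
q = K_eq · i = 12.72 × 0.0013 = 0.01654 m/d (same in every zone)
Zone A: v = q/n = 0.01654/0.32 = 0.05169 m/d → t_A = 247/0.05169 = 4779 d
Zone B: v = q/n = 0.01654/0.28 = 0.05907 m/d → t_B = 321/0.05907 = 5434 d
Total t = 4779 + 5434 = 10210 d
   = 10210 / 365 = 28.0 yr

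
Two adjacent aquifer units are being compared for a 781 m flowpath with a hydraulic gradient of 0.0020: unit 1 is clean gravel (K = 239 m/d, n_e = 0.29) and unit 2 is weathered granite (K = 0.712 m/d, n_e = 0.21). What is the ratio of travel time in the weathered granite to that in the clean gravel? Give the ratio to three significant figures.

243

Unit 1 (clean gravel): v = 239×0.0020/0.29 = 1.648 m/d, t = 781/1.648 = 473.8 d
Unit 2 (weathered granite): v = 0.712×0.0020/0.21 = 0.006781 m/d, t = 781/0.006781 = 115200 d
t(weathered granite) / t(clean gravel) = 115200/473.8 = 243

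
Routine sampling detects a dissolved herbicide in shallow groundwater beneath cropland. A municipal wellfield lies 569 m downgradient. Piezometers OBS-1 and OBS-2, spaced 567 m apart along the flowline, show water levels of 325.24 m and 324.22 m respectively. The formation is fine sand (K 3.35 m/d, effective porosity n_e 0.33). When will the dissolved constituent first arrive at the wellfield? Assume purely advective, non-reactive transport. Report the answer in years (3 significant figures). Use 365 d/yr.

Hydraulic gradient i = (325.24 − 324.22) / 567 = 1.02 / 567 = 0.001799
Specific discharge q = 3.35 × 0.001799 = 0.006026 m/d
Average linear velocity = 0.006026 / 0.33 = 0.01826 m/d
t = L / v = 569 / 0.01826 = 31160 d
   = 31160 / 365 = 85.4 yr

85.4 years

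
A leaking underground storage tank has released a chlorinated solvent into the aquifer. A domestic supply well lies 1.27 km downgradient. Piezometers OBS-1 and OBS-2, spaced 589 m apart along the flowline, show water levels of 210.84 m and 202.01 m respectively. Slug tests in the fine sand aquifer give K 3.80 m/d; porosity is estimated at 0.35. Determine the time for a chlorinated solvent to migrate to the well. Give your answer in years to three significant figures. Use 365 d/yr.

Hydraulic gradient i = (210.84 − 202.01) / 589 = 8.83 / 589 = 0.01499
Specific discharge q = 3.80 × 0.01499 = 0.05697 m/d
v_s = q/n_e = 0.05697/0.35 = 0.1628 m/d
L = 1.27 km = 1270 m
t = L / v = 1270 / 0.1628 = 7803 d
   = 7803 / 365 = 21.4 yr

21.4 years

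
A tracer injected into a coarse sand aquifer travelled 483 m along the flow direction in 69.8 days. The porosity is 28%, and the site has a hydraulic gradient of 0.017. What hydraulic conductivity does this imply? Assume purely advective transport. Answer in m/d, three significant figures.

114 m/d

v = L / t = 483 / 69.8 = 6.920 m/d
K = v · n / i = 6.920 × 0.28 / 0.017 = 114 m/d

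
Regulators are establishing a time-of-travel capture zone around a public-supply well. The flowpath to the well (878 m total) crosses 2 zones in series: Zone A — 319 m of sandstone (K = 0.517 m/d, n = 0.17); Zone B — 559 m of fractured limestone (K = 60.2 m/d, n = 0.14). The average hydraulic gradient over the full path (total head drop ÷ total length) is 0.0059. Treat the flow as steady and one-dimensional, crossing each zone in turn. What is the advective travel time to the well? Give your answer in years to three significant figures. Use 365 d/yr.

43.9 years

Steady 1-D flow in series ⇒ the Darcy flux q is identical in every zone and the zone head losses add (resistances L/K in series).
Σ(L/K) = 319/0.517 + 559/60.2 = 617.0 + 9.286 = 626.3 d
K_eq = L_total / Σ(L/K) = 878 / 626.3 = 1.402 m/d
q = K_eq · i = 1.402 × 0.0059 = 0.008271 m/d (same in every zone)
Zone A: v = q/n = 0.008271/0.17 = 0.04865 m/d → t_A = 319/0.04865 = 6557 d
Zone B: v = q/n = 0.008271/0.14 = 0.05908 m/d → t_B = 559/0.05908 = 9462 d
Total t = 6557 + 9462 = 16020 d
   = 16020 / 365 = 43.9 yr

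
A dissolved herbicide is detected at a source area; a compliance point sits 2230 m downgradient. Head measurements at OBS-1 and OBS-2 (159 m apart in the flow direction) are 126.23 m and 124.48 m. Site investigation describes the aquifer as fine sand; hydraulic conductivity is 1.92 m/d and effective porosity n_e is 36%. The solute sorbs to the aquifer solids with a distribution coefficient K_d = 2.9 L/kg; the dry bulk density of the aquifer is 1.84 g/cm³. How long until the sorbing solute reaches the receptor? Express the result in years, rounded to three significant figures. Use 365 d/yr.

Hydraulic gradient i = (126.23 − 124.48) / 159 = 1.75 / 159 = 0.01101
Darcy flux q = K·i = 1.92 × 0.01101 = 0.02113 m/d
Seepage velocity v = q / n = 0.02113 / 0.36 = 0.05870 m/d
Retardation R = 1 + ρ_b·K_d/n = 1 + 1.84×2.9/0.36 = 15.82
Contaminant velocity v_c = v/R = 0.05870/15.82 = 0.003710 m/d
t = L/v_c = 2230/0.003710 = 601100 d
   = 601100/365 = 1650 yr

1650 years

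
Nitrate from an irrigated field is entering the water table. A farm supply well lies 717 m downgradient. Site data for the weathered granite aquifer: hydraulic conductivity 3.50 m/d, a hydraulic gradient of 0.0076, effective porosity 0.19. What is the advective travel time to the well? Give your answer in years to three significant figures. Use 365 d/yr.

Specific discharge q = 3.50 × 0.0076 = 0.02660 m/d
Seepage velocity v = q / n = 0.02660 / 0.19 = 0.1400 m/d
t = L / v = 717 / 0.1400 = 5121 d
   = 5121 / 365 = 14.0 yr

14.0 years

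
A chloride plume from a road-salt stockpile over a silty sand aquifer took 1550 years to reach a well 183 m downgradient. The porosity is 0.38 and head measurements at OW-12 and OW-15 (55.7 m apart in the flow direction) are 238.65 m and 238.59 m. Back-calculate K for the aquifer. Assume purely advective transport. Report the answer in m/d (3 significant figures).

Hydraulic gradient i = (238.65 − 238.59) / 55.7 = 0.06 / 55.7 = 0.001077
t = 1550 years = 565800 d
v = L / t = 183 / 565800 = 3.235e-4 m/d
K = v · n / i = 3.235e-4 × 0.38 / 0.001077 = 0.114 m/d

0.114 m/d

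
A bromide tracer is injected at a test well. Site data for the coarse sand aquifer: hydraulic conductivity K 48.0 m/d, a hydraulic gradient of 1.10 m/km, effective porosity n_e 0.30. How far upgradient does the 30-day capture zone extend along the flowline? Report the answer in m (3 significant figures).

5.28 m

Darcy flux q = K·i = 48.0 × 0.0011 = 0.05280 m/d
v_s = q/n_e = 0.05280/0.30 = 0.1760 m/d
L = v × T = 0.1760 × 30 = 5.280 m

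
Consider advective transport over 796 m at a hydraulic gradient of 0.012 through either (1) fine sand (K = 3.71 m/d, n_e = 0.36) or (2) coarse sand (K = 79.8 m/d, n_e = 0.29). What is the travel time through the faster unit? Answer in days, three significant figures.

Unit 1 (fine sand): v = 3.71×0.012/0.36 = 0.1237 m/d, t = 796/0.1237 = 6437 d
Unit 2 (coarse sand): v = 79.8×0.012/0.29 = 3.302 m/d, t = 796/3.302 = 241.1 d
Faster unit: t = 241 d

241 days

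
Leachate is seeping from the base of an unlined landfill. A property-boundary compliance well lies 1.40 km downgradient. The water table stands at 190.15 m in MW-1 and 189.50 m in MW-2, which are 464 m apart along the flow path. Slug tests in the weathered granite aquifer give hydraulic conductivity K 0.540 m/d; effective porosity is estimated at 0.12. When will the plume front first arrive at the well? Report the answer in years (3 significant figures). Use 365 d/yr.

Hydraulic gradient i = (190.15 − 189.50) / 464 = 0.65 / 464 = 0.001401
q = Ki = 0.540 × 0.001401 = 7.565e-4 m/d
Seepage velocity v = q / n = 7.565e-4 / 0.12 = 0.006304 m/d
L = 1.40 km = 1400 m
t = L / v = 1400 / 0.006304 = 222100 d
   = 222100 / 365 = 608 yr

608 years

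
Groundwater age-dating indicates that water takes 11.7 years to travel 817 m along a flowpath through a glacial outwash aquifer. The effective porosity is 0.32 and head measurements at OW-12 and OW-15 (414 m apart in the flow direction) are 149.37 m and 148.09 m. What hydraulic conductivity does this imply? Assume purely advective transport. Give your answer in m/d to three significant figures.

19.8 m/d

Hydraulic gradient i = (149.37 − 148.09) / 414 = 1.28 / 414 = 0.003092
t = 11.7 years = 4271 d
v = L / t = 817 / 4271 = 0.1913 m/d
K = v · n / i = 0.1913 × 0.32 / 0.003092 = 19.8 m/d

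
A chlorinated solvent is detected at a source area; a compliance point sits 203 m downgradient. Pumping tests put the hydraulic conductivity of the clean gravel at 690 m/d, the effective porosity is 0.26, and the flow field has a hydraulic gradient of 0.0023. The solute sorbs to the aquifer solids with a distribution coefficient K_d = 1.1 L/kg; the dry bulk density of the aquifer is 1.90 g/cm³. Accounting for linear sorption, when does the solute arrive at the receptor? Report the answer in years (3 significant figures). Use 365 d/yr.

0.824 years

Specific discharge q = 690 × 0.0023 = 1.587 m/d
Seepage velocity v = q / n = 1.587 / 0.26 = 6.104 m/d
Retardation R = 1 + ρ_b·K_d/n = 1 + 1.90×1.1/0.26 = 9.038
Contaminant velocity v_c = v/R = 6.104/9.038 = 0.6753 m/d
t = L/v_c = 203/0.6753 = 300.6 d
   = 300.6/365 = 0.824 yr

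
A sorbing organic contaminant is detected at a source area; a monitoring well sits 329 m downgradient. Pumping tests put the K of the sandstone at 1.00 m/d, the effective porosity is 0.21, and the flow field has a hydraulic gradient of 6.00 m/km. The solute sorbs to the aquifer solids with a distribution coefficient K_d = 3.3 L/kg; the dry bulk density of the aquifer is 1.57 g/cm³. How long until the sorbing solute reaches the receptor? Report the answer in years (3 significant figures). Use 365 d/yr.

Darcy flux q = K·i = 1.00 × 0.0060 = 0.006000 m/d
Seepage velocity v = q / n = 0.006000 / 0.21 = 0.02857 m/d
Retardation R = 1 + ρ_b·K_d/n = 1 + 1.57×3.3/0.21 = 25.67
Contaminant velocity v_c = v/R = 0.02857/25.67 = 0.001113 m/d
t = L/v_c = 329/0.001113 = 295600 d
   = 295600/365 = 810 yr

810 years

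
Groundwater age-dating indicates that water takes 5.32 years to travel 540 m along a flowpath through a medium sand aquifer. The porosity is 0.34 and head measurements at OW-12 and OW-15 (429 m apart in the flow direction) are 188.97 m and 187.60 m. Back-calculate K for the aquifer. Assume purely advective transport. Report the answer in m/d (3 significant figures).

29.6 m/d

Hydraulic gradient i = (188.97 − 187.60) / 429 = 1.37 / 429 = 0.003193
t = 5.32 years = 1942 d
v = L / t = 540 / 1942 = 0.2781 m/d
K = v · n / i = 0.2781 × 0.34 / 0.003193 = 29.6 m/d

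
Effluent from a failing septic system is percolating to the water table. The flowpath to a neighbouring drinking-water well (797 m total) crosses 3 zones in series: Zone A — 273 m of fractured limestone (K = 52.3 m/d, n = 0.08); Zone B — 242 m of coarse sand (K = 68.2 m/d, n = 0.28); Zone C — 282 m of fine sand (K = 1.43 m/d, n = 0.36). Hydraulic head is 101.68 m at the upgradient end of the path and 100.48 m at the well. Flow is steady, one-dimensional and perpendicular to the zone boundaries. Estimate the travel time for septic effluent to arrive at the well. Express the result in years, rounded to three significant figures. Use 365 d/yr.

89.9 years

Total head drop ΔH = 101.68 − 100.48 = 1.20 m
Steady 1-D flow in series ⇒ the Darcy flux q is identical in every zone and the zone head losses add (resistances L/K in series).
Σ(L/K) = 273/52.3 + 242/68.2 + 282/1.43 = 5.220 + 3.548 + 197.2 = 206.0 d
q = ΔH / Σ(L/K) = 1.20 / 206.0 = 0.005826 m/d (same in every zone)
Zone A: v = q/n = 0.005826/0.08 = 0.07283 m/d → t_A = 273/0.07283 = 3749 d
Zone B: v = q/n = 0.005826/0.28 = 0.02081 m/d → t_B = 242/0.02081 = 11630 d
Zone C: v = q/n = 0.005826/0.36 = 0.01618 m/d → t_C = 282/0.01618 = 17430 d
Total t = 3749 + 11630 + 17430 = 32800 d
   = 32800 / 365 = 89.9 yr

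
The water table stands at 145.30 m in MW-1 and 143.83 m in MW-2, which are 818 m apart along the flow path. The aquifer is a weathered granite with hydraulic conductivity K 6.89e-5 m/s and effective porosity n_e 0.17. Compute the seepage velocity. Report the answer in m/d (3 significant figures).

Hydraulic gradient i = (145.30 − 143.83) / 818 = 1.47 / 818 = 0.001797
K = 6.89e-5 m/s × 86400 s/d = 5.953 m/d
Darcy flux q = K·i = 5.953 × 0.001797 = 0.01070 m/d
Seepage velocity v = q / n = 0.01070 / 0.17 = 0.06293 m/d

0.0629 m/d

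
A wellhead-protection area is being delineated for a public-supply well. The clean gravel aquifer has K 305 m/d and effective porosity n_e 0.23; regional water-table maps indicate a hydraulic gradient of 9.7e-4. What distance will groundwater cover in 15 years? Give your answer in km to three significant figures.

7.04 km

Darcy flux q = K·i = 305 × 9.7e-4 = 0.2959 m/d
v = Ki/n = 305·9.7e-4/0.23 = 1.286 m/d
T = 15 yr × 365 = 5475 d
L = v × T = 1.286 × 5475 = 7043 m
   = 7.04 km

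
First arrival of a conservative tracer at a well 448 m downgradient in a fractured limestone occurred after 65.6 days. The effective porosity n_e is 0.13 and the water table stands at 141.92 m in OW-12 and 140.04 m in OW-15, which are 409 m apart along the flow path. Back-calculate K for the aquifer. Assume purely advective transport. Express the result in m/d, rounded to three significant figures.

193 m/d

Hydraulic gradient i = (141.92 − 140.04) / 409 = 1.88 / 409 = 0.004597
v = L / t = 448 / 65.6 = 6.829 m/d
K = v · n / i = 6.829 × 0.13 / 0.004597 = 193 m/d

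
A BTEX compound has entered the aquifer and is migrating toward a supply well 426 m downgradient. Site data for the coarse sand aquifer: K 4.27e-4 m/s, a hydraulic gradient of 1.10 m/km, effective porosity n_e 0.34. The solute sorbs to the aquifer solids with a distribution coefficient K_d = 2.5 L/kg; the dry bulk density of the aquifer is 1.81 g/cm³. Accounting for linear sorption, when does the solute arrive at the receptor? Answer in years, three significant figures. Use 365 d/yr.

140 years

K = 4.27e-4 m/s × 86400 s/d = 36.89 m/d
Specific discharge q = 36.89 × 0.0011 = 0.04058 m/d
v_s = q/n_e = 0.04058/0.34 = 0.1194 m/d
Retardation R = 1 + ρ_b·K_d/n = 1 + 1.81×2.5/0.34 = 14.31
Contaminant velocity v_c = v/R = 0.1194/14.31 = 0.008342 m/d
t = L/v_c = 426/0.008342 = 51070 d
   = 51070/365 = 140 yr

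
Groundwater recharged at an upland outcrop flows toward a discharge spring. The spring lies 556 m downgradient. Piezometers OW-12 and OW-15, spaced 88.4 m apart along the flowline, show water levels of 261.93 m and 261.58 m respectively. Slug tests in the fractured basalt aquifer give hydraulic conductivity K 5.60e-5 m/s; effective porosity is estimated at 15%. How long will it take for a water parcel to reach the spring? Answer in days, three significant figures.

Hydraulic gradient i = (261.93 − 261.58) / 88.4 = 0.35 / 88.4 = 0.003959
K = 5.60e-5 m/s × 86400 s/d = 4.838 m/d
Darcy flux q = K·i = 4.838 × 0.003959 = 0.01916 m/d
Average linear velocity = 0.01916 / 0.15 = 0.1277 m/d
t = L / v = 556 / 0.1277 = 4354 d

4350 days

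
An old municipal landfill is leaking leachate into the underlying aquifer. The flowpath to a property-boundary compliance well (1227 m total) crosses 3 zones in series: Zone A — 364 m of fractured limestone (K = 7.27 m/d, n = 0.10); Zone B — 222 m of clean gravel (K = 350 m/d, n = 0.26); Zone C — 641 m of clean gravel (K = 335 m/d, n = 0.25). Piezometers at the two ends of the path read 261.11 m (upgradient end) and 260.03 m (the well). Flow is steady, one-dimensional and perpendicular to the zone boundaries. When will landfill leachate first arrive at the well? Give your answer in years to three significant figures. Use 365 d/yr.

34.0 years

Total head drop ΔH = 261.11 − 260.03 = 1.08 m
Steady 1-D flow in series ⇒ the Darcy flux q is identical in every zone and the zone head losses add (resistances L/K in series).
Σ(L/K) = 364/7.27 + 222/350 + 641/335 = 50.07 + 0.6343 + 1.913 = 52.62 d
q = ΔH / Σ(L/K) = 1.08 / 52.62 = 0.02053 m/d (same in every zone)
Zone A: v = q/n = 0.02053/0.10 = 0.2053 m/d → t_A = 364/0.2053 = 1773 d
Zone B: v = q/n = 0.02053/0.26 = 0.07895 m/d → t_B = 222/0.07895 = 2812 d
Zone C: v = q/n = 0.02053/0.25 = 0.08210 m/d → t_C = 641/0.08210 = 7807 d
Total t = 1773 + 2812 + 7807 = 12390 d
   = 12390 / 365 = 34.0 yr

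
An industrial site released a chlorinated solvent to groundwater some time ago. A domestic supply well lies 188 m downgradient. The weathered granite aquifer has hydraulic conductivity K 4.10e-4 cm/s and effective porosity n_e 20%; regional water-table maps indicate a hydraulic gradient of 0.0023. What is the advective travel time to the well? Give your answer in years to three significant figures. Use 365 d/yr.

126 years

K = 4.10e-4 cm/s × 864 = 0.3542 m/d
q = Ki = 0.3542 × 0.0023 = 8.148e-4 m/d
Average linear velocity = 8.148e-4 / 0.20 = 0.004074 m/d
t = L / v = 188 / 0.004074 = 46150 d
   = 46150 / 365 = 126 yr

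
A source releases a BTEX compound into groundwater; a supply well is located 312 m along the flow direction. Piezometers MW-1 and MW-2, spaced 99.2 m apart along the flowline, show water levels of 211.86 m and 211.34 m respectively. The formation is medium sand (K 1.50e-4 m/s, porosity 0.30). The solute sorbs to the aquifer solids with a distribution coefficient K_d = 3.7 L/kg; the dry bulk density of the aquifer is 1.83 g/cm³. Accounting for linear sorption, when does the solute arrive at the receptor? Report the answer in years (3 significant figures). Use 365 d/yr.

Hydraulic gradient i = (211.86 − 211.34) / 99.2 = 0.52 / 99.2 = 0.005242
K = 1.50e-4 m/s × 86400 s/d = 12.96 m/d
Specific discharge q = 12.96 × 0.005242 = 0.06794 m/d
v = Ki/n = 12.96·0.005242/0.30 = 0.2265 m/d
Retardation R = 1 + ρ_b·K_d/n = 1 + 1.83×3.7/0.30 = 23.57
Contaminant velocity v_c = v/R = 0.2265/23.57 = 0.009608 m/d
t = L/v_c = 312/0.009608 = 32470 d
   = 32470/365 = 89.0 yr

89.0 years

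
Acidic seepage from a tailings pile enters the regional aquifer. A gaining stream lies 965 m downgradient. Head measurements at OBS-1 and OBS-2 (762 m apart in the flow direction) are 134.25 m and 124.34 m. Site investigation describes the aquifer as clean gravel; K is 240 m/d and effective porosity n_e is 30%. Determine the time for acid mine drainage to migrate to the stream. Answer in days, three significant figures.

92.8 days

Hydraulic gradient i = (134.25 − 124.34) / 762 = 9.91 / 762 = 0.01301
q = Ki = 240 × 0.01301 = 3.121 m/d
Average linear velocity = 3.121 / 0.30 = 10.40 m/d
t = L / v = 965 / 10.40 = 92.75 d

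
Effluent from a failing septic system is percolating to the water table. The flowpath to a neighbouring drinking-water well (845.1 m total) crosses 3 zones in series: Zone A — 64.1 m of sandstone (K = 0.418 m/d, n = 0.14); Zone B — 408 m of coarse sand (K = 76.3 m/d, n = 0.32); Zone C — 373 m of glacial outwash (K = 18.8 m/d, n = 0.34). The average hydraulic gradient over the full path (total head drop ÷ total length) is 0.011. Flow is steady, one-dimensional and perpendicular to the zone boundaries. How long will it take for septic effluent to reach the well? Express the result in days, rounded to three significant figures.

For zones in series the flux q is common to all zones; the equivalent conductivity is the harmonic (thickness-weighted) mean, K_eq = L_total / Σ(L_j/K_j).
Σ(L/K) = 64.1/0.418 + 408/76.3 + 373/18.8 = 153.3 + 5.347 + 19.84 = 178.5 d
K_eq = L_total / Σ(L/K) = 845.1 / 178.5 = 4.733 m/d
q = K_eq · i = 4.733 × 0.011 = 0.05207 m/d (same in every zone)
Zone A: v = q/n = 0.05207/0.14 = 0.3719 m/d → t_A = 64.1/0.3719 = 172.4 d
Zone B: v = q/n = 0.05207/0.32 = 0.1627 m/d → t_B = 408/0.1627 = 2507 d
Zone C: v = q/n = 0.05207/0.34 = 0.1531 m/d → t_C = 373/0.1531 = 2436 d
Total t = 172.4 + 2507 + 2436 = 5115 d

5120 days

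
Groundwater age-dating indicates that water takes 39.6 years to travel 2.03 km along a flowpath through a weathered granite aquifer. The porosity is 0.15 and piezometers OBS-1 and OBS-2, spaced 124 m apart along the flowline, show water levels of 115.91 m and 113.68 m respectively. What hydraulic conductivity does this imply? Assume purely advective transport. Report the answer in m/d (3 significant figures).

1.17 m/d

Hydraulic gradient i = (115.91 − 113.68) / 124 = 2.23 / 124 = 0.01798
t = 39.6 years = 14450 d
L = 2.03 km = 2030 m
v = L / t = 2030 / 14450 = 0.1404 m/d
K = v · n / i = 0.1404 × 0.15 / 0.01798 = 1.17 m/d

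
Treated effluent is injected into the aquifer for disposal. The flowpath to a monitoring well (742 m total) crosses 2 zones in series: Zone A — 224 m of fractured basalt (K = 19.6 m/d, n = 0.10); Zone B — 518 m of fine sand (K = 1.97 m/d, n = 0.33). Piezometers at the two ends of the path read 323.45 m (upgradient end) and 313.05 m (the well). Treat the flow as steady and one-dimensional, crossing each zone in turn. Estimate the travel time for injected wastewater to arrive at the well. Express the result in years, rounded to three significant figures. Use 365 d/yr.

14.0 years

Total head drop ΔH = 323.45 − 313.05 = 10.40 m
Steady 1-D flow in series ⇒ the Darcy flux q is identical in every zone and the zone head losses add (resistances L/K in series).
Σ(L/K) = 224/19.6 + 518/1.97 = 11.43 + 262.9 = 274.4 d
q = ΔH / Σ(L/K) = 10.40 / 274.4 = 0.03790 m/d (same in every zone)
Zone A: v = q/n = 0.03790/0.10 = 0.3790 m/d → t_A = 224/0.3790 = 591.0 d
Zone B: v = q/n = 0.03790/0.33 = 0.1149 m/d → t_B = 518/0.1149 = 4510 d
Total t = 591.0 + 4510 = 5101 d
   = 5101 / 365 = 14.0 yr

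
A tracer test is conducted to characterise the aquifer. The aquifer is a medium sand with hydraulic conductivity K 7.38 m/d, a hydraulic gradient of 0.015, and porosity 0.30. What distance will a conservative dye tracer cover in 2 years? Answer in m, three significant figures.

Specific discharge q = 7.38 × 0.015 = 0.1107 m/d
v = Ki/n = 7.38·0.015/0.30 = 0.3690 m/d
T = 2 yr × 365 = 730 d
L = v × T = 0.3690 × 730 = 269.4 m

269 m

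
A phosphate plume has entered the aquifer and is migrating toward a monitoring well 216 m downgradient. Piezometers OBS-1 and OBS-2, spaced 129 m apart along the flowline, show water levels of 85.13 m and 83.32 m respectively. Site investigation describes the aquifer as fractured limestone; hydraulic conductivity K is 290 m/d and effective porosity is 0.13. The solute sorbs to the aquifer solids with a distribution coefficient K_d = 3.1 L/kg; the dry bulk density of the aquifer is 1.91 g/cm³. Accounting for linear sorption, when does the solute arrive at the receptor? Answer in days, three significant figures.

Hydraulic gradient i = (85.13 − 83.32) / 129 = 1.81 / 129 = 0.01403
q = Ki = 290 × 0.01403 = 4.069 m/d
Seepage velocity v = q / n = 4.069 / 0.13 = 31.30 m/d
Retardation R = 1 + ρ_b·K_d/n = 1 + 1.91×3.1/0.13 = 46.55
Contaminant velocity v_c = v/R = 31.30/46.55 = 0.6724 m/d
t = L/v_c = 216/0.6724 = 321.2 d

321 days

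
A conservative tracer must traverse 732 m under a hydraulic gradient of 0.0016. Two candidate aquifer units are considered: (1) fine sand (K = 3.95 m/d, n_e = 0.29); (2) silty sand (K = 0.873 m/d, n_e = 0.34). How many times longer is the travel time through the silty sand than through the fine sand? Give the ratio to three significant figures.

Unit 1 (fine sand): v = 3.95×0.0016/0.29 = 0.02179 m/d, t = 732/0.02179 = 33590 d
Unit 2 (silty sand): v = 0.873×0.0016/0.34 = 0.004108 m/d, t = 732/0.004108 = 178200 d
t(silty sand) / t(fine sand) = 178200/33590 = 5.30

5.30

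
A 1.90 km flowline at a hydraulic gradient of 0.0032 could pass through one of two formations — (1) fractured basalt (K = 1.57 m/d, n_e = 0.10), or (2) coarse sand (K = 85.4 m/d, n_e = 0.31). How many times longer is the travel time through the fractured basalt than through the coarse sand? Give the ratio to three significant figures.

17.5

Unit 1 (fractured basalt): v = 1.57×0.0032/0.10 = 0.05024 m/d, t = 1900/0.05024 = 37820 d
Unit 2 (coarse sand): v = 85.4×0.0032/0.31 = 0.8815 m/d, t = 1900/0.8815 = 2155 d
t(fractured basalt) / t(coarse sand) = 37820/2155 = 17.5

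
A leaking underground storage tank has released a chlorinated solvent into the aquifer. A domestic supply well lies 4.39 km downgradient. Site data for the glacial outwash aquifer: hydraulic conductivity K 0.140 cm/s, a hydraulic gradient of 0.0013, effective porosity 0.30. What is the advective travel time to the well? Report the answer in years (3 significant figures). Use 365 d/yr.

22.9 years

K = 0.140 cm/s × 864 = 121.0 m/d
q = Ki = 121.0 × 0.0013 = 0.1572 m/d
Seepage velocity v = q / n = 0.1572 / 0.30 = 0.5242 m/d
L = 4.39 km = 4390 m
t = L / v = 4390 / 0.5242 = 8375 d
   = 8375 / 365 = 22.9 yr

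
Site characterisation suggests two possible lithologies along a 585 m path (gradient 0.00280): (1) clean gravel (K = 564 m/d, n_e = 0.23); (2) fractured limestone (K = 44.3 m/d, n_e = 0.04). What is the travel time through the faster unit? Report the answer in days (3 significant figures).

85.2 days

Unit 1 (clean gravel): v = 564×0.0028/0.23 = 6.866 m/d, t = 585/6.866 = 85.20 d
Unit 2 (fractured limestone): v = 44.3×0.0028/0.04 = 3.101 m/d, t = 585/3.101 = 188.6 d
Faster unit: t = 85.2 d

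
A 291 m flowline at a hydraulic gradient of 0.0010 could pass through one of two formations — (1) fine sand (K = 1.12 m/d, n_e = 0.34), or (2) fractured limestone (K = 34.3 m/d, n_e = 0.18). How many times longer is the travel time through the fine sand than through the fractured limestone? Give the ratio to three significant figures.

Unit 1 (fine sand): v = 1.12×0.0010/0.34 = 0.003294 m/d, t = 291/0.003294 = 88340 d
Unit 2 (fractured limestone): v = 34.3×0.0010/0.18 = 0.1906 m/d, t = 291/0.1906 = 1527 d
t(fine sand) / t(fractured limestone) = 88340/1527 = 57.8

57.8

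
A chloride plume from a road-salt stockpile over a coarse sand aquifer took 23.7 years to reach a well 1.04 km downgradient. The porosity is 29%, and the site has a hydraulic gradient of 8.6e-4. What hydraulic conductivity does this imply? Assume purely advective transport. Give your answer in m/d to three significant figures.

40.5 m/d

t = 23.7 years = 8651 d
L = 1.04 km = 1040 m
v = L / t = 1040 / 8651 = 0.1202 m/d
K = v · n / i = 0.1202 × 0.29 / 8.6e-4 = 40.5 m/d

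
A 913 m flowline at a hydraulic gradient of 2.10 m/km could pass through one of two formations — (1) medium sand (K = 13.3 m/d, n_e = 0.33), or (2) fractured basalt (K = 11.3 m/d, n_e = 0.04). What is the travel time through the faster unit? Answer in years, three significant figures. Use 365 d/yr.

Unit 1 (medium sand): v = 13.3×0.0021/0.33 = 0.08464 m/d, t = 913/0.08464 = 10790 d
Unit 2 (fractured basalt): v = 11.3×0.0021/0.04 = 0.5933 m/d, t = 913/0.5933 = 1539 d
Faster: 1539 d / 365 = 4.22 yr

4.22 years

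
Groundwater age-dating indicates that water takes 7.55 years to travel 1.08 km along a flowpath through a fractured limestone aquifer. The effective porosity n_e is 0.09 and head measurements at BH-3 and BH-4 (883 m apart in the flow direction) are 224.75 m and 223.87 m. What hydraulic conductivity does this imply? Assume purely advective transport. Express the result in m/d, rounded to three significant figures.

35.4 m/d

Hydraulic gradient i = (224.75 − 223.87) / 883 = 0.88 / 883 = 9.966e-4
t = 7.55 years = 2756 d
L = 1.08 km = 1080 m
v = L / t = 1080 / 2756 = 0.3919 m/d
K = v · n / i = 0.3919 × 0.09 / 9.966e-4 = 35.4 m/d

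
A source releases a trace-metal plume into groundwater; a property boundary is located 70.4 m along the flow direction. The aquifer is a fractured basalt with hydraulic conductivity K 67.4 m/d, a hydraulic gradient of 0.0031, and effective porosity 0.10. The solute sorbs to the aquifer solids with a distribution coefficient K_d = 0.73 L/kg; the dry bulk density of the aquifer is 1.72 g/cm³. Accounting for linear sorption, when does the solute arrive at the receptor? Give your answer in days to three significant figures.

457 days

q = Ki = 67.4 × 0.0031 = 0.2089 m/d
v = Ki/n = 67.4·0.0031/0.10 = 2.089 m/d
Retardation R = 1 + ρ_b·K_d/n = 1 + 1.72×0.73/0.10 = 13.56
Contaminant velocity v_c = v/R = 2.089/13.56 = 0.1541 m/d
t = L/v_c = 70.4/0.1541 = 456.8 d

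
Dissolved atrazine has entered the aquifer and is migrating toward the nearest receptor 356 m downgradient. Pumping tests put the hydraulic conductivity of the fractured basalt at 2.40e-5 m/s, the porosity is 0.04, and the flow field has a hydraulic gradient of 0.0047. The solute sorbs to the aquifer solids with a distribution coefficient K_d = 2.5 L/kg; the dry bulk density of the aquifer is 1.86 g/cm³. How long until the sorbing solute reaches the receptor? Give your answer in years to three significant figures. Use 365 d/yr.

K = 2.40e-5 m/s × 86400 s/d = 2.074 m/d
Specific discharge q = 2.074 × 0.0047 = 0.009746 m/d
v_s = q/n_e = 0.009746/0.04 = 0.2436 m/d
Retardation R = 1 + ρ_b·K_d/n = 1 + 1.86×2.5/0.04 = 117.3
Contaminant velocity v_c = v/R = 0.2436/117.3 = 0.002078 m/d
t = L/v_c = 356/0.002078 = 171300 d
   = 171300/365 = 469 yr

469 years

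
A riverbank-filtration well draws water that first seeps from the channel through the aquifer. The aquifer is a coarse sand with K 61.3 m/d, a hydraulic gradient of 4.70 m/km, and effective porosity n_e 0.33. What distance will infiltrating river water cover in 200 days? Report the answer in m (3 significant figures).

q = Ki = 61.3 × 0.0047 = 0.2881 m/d
Average linear velocity = 0.2881 / 0.33 = 0.8731 m/d
L = v × T = 0.8731 × 200 = 174.6 m

175 m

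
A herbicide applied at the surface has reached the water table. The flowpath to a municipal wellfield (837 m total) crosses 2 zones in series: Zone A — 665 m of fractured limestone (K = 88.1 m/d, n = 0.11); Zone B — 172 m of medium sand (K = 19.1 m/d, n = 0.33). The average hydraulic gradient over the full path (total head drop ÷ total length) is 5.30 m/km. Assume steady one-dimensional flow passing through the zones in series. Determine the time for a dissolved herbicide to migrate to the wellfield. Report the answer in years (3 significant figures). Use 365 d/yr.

Steady 1-D flow in series ⇒ the Darcy flux q is identical in every zone and the zone head losses add (resistances L/K in series).
Σ(L/K) = 665/88.1 + 172/19.1 = 7.548 + 9.005 = 16.55 d
K_eq = L_total / Σ(L/K) = 837 / 16.55 = 50.56 m/d
q = K_eq · i = 50.56 × 0.0053 = 0.2680 m/d (same in every zone)
Zone A: v = q/n = 0.2680/0.11 = 2.436 m/d → t_A = 665/2.436 = 273.0 d
Zone B: v = q/n = 0.2680/0.33 = 0.8121 m/d → t_B = 172/0.8121 = 211.8 d
Total t = 273.0 + 211.8 = 484.8 d
   = 484.8 / 365 = 1.33 yr

1.33 years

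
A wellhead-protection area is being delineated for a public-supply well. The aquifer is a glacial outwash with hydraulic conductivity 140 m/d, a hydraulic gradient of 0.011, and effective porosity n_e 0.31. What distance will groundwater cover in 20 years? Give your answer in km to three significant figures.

Darcy flux q = K·i = 140 × 0.011 = 1.540 m/d
Seepage velocity v = q / n = 1.540 / 0.31 = 4.968 m/d
T = 20 yr × 365 = 7300 d
L = v × T = 4.968 × 7300 = 36260 m
   = 36.3 km

36.3 km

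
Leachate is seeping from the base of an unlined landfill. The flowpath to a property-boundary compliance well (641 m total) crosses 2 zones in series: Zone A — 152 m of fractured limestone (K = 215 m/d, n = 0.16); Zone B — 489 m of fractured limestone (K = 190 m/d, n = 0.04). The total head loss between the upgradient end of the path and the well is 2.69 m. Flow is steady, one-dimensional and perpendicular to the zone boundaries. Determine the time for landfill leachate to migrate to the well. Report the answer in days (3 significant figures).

53.5 days

Steady 1-D flow in series ⇒ the Darcy flux q is identical in every zone and the zone head losses add (resistances L/K in series).
Σ(L/K) = 152/215 + 489/190 = 0.7070 + 2.574 = 3.281 d
q = ΔH / Σ(L/K) = 2.69 / 3.281 = 0.8200 m/d (same in every zone)
Zone A: v = q/n = 0.8200/0.16 = 5.125 m/d → t_A = 152/5.125 = 29.66 d
Zone B: v = q/n = 0.8200/0.04 = 20.50 m/d → t_B = 489/20.50 = 23.85 d
Total t = 29.66 + 23.85 = 53.52 d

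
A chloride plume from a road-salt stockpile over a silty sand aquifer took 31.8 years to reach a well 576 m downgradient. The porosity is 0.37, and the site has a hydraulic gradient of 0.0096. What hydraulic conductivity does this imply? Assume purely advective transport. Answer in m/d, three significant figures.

1.91 m/d

t = 31.8 years = 11610 d
v = L / t = 576 / 11610 = 0.04963 m/d
K = v · n / i = 0.04963 × 0.37 / 0.0096 = 1.91 m/d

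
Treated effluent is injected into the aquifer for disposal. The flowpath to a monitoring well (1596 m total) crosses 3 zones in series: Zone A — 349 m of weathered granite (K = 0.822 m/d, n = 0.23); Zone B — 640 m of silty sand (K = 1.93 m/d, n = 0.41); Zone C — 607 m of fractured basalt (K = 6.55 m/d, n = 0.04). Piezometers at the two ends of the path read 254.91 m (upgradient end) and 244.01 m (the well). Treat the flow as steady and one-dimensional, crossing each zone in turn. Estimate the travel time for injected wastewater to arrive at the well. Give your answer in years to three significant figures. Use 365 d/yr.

78.3 years

Total head drop ΔH = 254.91 − 244.01 = 10.90 m
Steady 1-D flow in series ⇒ the Darcy flux q is identical in every zone and the zone head losses add (resistances L/K in series).
Σ(L/K) = 349/0.822 + 640/1.93 + 607/6.55 = 424.6 + 331.6 + 92.67 = 848.9 d
q = ΔH / Σ(L/K) = 10.90 / 848.9 = 0.01284 m/d (same in every zone)
Zone A: v = q/n = 0.01284/0.23 = 0.05583 m/d → t_A = 349/0.05583 = 6251 d
Zone B: v = q/n = 0.01284/0.41 = 0.03132 m/d → t_B = 640/0.03132 = 20430 d
Zone C: v = q/n = 0.01284/0.04 = 0.3210 m/d → t_C = 607/0.3210 = 1891 d
Total t = 6251 + 20430 + 1891 = 28580 d
   = 28580 / 365 = 78.3 yr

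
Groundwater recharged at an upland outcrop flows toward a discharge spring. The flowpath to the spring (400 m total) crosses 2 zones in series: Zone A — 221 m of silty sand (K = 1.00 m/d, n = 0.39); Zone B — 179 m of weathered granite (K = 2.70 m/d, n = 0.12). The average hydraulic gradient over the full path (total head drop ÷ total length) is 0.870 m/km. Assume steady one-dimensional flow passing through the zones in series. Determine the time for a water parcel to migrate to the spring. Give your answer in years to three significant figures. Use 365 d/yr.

244 years

For zones in series the flux q is common to all zones; the equivalent conductivity is the harmonic (thickness-weighted) mean, K_eq = L_total / Σ(L_j/K_j).
Σ(L/K) = 221/1.00 + 179/2.70 = 221.0 + 66.30 = 287.3 d
K_eq = L_total / Σ(L/K) = 400 / 287.3 = 1.392 m/d
q = K_eq · i = 1.392 × 8.7e-4 = 0.001211 m/d (same in every zone)
Zone A: v = q/n = 0.001211/0.39 = 0.003106 m/d → t_A = 221/0.003106 = 71160 d
Zone B: v = q/n = 0.001211/0.12 = 0.01009 m/d → t_B = 179/0.01009 = 17730 d
Total t = 71160 + 17730 = 88890 d
   = 88890 / 365 = 244 yr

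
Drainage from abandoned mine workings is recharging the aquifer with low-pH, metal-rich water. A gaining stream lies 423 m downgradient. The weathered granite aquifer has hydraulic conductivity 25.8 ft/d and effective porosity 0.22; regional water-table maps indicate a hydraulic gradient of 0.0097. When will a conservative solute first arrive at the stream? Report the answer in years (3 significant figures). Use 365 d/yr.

K = 25.8 ft/d × 0.3048 = 7.864 m/d
Specific discharge q = 7.864 × 0.0097 = 0.07628 m/d
v = Ki/n = 7.864·0.0097/0.22 = 0.3467 m/d
t = L / v = 423 / 0.3467 = 1220 d
   = 1220 / 365 = 3.34 yr

3.34 years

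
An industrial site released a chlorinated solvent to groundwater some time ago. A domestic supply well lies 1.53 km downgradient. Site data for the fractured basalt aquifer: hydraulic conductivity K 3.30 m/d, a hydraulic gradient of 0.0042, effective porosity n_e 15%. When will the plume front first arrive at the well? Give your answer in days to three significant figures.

q = Ki = 3.30 × 0.0042 = 0.01386 m/d
Average linear velocity = 0.01386 / 0.15 = 0.09240 m/d
L = 1.53 km = 1530 m
t = L / v = 1530 / 0.09240 = 16560 d

16600 days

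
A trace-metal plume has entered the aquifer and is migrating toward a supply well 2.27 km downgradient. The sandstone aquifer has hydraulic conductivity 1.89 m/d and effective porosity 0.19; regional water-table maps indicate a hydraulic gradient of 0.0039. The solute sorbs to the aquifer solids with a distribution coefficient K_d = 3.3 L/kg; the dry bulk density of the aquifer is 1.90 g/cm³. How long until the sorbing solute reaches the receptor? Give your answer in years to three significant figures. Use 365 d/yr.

Specific discharge q = 1.89 × 0.0039 = 0.007371 m/d
Seepage velocity v = q / n = 0.007371 / 0.19 = 0.03879 m/d
Retardation R = 1 + ρ_b·K_d/n = 1 + 1.90×3.3/0.19 = 34.00
Contaminant velocity v_c = v/R = 0.03879/34.00 = 0.001141 m/d
L = 2.27 km = 2270 m
t = L/v_c = 2270/0.001141 = 1.989e6 d
   = 1.989e6/365 = 5450 yr

5450 years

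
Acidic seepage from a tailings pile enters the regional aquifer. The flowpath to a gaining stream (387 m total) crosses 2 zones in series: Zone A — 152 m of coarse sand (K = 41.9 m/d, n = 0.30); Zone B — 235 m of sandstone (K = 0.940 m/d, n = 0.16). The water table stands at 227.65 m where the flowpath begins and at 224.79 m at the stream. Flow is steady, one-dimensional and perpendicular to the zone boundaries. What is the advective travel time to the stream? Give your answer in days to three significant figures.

Total head drop ΔH = 227.65 − 224.79 = 2.86 m
Continuity: the same q passes through each zone, so ΔH = q·Σ(L_j/K_j) — the zones act as resistances in series.
Σ(L/K) = 152/41.9 + 235/0.940 = 3.628 + 250.0 = 253.6 d
q = ΔH / Σ(L/K) = 2.86 / 253.6 = 0.01128 m/d (same in every zone)
Zone A: v = q/n = 0.01128/0.30 = 0.03759 m/d → t_A = 152/0.03759 = 4044 d
Zone B: v = q/n = 0.01128/0.16 = 0.07048 m/d → t_B = 235/0.07048 = 3334 d
Total t = 4044 + 3334 = 7378 d

7380 days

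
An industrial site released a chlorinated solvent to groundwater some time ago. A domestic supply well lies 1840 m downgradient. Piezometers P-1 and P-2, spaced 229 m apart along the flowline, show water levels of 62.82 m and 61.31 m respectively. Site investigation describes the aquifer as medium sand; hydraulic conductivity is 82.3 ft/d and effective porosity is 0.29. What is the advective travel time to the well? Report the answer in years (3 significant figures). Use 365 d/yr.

8.84 years

Hydraulic gradient i = (62.82 − 61.31) / 229 = 1.51 / 229 = 0.006594
K = 82.3 ft/d × 0.3048 = 25.09 m/d
Specific discharge q = 25.09 × 0.006594 = 0.1654 m/d
v_s = q/n_e = 0.1654/0.29 = 0.5704 m/d
t = L / v = 1840 / 0.5704 = 3226 d
   = 3226 / 365 = 8.84 yr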